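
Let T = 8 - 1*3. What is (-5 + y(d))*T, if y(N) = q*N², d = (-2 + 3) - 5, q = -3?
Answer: -265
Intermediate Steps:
d = -4 (d = 1 - 5 = -4)
y(N) = -3*N²
T = 5 (T = 8 - 3 = 5)
(-5 + y(d))*T = (-5 - 3*(-4)²)*5 = (-5 - 3*16)*5 = (-5 - 48)*5 = -53*5 = -265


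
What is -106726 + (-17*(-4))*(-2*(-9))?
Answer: -105502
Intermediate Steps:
-106726 + (-17*(-4))*(-2*(-9)) = -106726 + 68*18 = -106726 + 1224 = -105502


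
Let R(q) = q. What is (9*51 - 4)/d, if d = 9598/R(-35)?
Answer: -15925/9598 ≈ -1.6592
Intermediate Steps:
d = -9598/35 (d = 9598/(-35) = 9598*(-1/35) = -9598/35 ≈ -274.23)
(9*51 - 4)/d = (9*51 - 4)/(-9598/35) = (459 - 4)*(-35/9598) = 455*(-35/9598) = -15925/9598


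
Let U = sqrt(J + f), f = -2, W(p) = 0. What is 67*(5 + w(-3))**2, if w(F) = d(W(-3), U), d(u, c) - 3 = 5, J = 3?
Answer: 11323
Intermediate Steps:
U = 1 (U = sqrt(3 - 2) = sqrt(1) = 1)
d(u, c) = 8 (d(u, c) = 3 + 5 = 8)
w(F) = 8
67*(5 + w(-3))**2 = 67*(5 + 8)**2 = 67*13**2 = 67*169 = 11323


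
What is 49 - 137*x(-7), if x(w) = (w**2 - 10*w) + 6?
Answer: -17076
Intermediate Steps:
x(w) = 6 + w**2 - 10*w
49 - 137*x(-7) = 49 - 137*(6 + (-7)**2 - 10*(-7)) = 49 - 137*(6 + 49 + 70) = 49 - 137*125 = 49 - 17125 = -17076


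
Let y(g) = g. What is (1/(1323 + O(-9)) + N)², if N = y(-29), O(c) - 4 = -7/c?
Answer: 120090664681/142802500 ≈ 840.96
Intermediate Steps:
O(c) = 4 - 7/c
N = -29
(1/(1323 + O(-9)) + N)² = (1/(1323 + (4 - 7/(-9))) - 29)² = (1/(1323 + (4 - 7*(-⅑))) - 29)² = (1/(1323 + (4 + 7/9)) - 29)² = (1/(1323 + 43/9) - 29)² = (1/(11950/9) - 29)² = (9/11950 - 29)² = (-346541/11950)² = 120090664681/142802500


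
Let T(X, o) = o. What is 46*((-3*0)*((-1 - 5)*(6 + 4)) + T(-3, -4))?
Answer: -184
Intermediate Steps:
46*((-3*0)*((-1 - 5)*(6 + 4)) + T(-3, -4)) = 46*((-3*0)*((-1 - 5)*(6 + 4)) - 4) = 46*(0*(-6*10) - 4) = 46*(0*(-60) - 4) = 46*(0 - 4) = 46*(-4) = -184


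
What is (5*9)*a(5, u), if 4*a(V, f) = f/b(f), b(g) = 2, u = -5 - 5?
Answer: -225/4 ≈ -56.250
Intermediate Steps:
u = -10
a(V, f) = f/8 (a(V, f) = (f/2)/4 = f/8)
(5*9)*a(5, u) = (5*9)*((⅛)*(-10)) = 45*(-5/4) = -225/4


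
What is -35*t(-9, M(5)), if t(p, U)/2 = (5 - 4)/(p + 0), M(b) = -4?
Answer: 70/9 ≈ 7.7778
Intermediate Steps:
t(p, U) = 2/p (t(p, U) = 2*((5 - 4)/(p + 0)) = 2*(1/p) = 2/p)
-35*t(-9, M(5)) = -70/(-9) = -70*(-1)/9 = -35*(-2/9) = 70/9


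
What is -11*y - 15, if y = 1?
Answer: -26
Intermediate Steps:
-11*y - 15 = -11*1 - 15 = -11 - 15 = -26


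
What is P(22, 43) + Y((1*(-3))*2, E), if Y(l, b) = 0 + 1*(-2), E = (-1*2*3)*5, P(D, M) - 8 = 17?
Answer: 23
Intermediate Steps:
P(D, M) = 25 (P(D, M) = 8 + 17 = 25)
E = -30 (E = -2*3*5 = -6*5 = -30)
Y(l, b) = -2 (Y(l, b) = 0 - 2 = -2)
P(22, 43) + Y((1*(-3))*2, E) = 25 - 2 = 23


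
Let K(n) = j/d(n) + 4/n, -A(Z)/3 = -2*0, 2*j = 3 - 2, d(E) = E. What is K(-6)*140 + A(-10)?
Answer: -105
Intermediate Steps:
j = ½ (j = (3 - 2)/2 = (½)*1 = ½ ≈ 0.50000)
A(Z) = 0 (A(Z) = -(-6)*0 = -3*0 = 0)
K(n) = 9/(2*n) (K(n) = 1/(2*n) + 4/n = 9/(2*n))
K(-6)*140 + A(-10) = ((9/2)/(-6))*140 + 0 = ((9/2)*(-⅙))*140 + 0 = -¾*140 + 0 = -105 + 0 = -105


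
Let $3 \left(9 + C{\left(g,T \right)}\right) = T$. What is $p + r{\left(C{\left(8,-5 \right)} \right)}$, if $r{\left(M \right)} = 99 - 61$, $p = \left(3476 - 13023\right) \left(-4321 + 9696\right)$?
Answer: $-51315087$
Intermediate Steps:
$C{\left(g,T \right)} = -9 + \frac{T}{3}$
$p = -51315125$ ($p = \left(-9547\right) 5375 = -51315125$)
$r{\left(M \right)} = 38$ ($r{\left(M \right)} = 99 - 61 = 38$)
$p + r{\left(C{\left(8,-5 \right)} \right)} = -51315125 + 38 = -51315087$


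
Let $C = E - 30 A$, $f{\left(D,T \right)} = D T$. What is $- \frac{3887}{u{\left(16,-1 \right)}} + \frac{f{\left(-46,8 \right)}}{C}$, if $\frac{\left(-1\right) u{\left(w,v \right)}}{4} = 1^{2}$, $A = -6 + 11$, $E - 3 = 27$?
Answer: $\frac{58489}{60} \approx 974.82$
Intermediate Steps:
$E = 30$ ($E = 3 + 27 = 30$)
$A = 5$
$u{\left(w,v \right)} = -4$ ($u{\left(w,v \right)} = - 4 \cdot 1^{2} = \left(-4\right) 1 = -4$)
$C = -120$ ($C = 30 - 150 = -120$)
$- \frac{3887}{u{\left(16,-1 \right)}} + \frac{f{\left(-46,8 \right)}}{C} = - \frac{3887}{-4} + \frac{\left(-46\right) 8}{-120} = \left(-3887\right) \left(- \frac{1}{4}\right) - - \frac{46}{15} = \frac{3887}{4} + \frac{46}{15} = \frac{58489}{60}$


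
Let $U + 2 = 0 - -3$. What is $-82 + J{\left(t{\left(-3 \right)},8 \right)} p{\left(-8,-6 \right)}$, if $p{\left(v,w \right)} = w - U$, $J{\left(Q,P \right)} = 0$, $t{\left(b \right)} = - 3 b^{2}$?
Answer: $-82$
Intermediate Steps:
$U = 1$ ($U = -2 + \left(0 - -3\right) = -2 + \left(0 + 3\right) = -2 + 3 = 1$)
$p{\left(v,w \right)} = -1 + w$ ($p{\left(v,w \right)} = w - 1 = -1 + w$)
$-82 + J{\left(t{\left(-3 \right)},8 \right)} p{\left(-8,-6 \right)} = -82 + 0 \left(-1 - 6\right) = -82 + 0 \left(-7\right) = -82 + 0 = -82$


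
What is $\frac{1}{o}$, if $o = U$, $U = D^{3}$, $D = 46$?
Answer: $\frac{1}{97336} \approx 1.0274 \cdot 10^{-5}$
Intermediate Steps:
$U = 97336$ ($U = 46^{3} = 97336$)
$o = 97336$
$\frac{1}{o} = \frac{1}{97336}$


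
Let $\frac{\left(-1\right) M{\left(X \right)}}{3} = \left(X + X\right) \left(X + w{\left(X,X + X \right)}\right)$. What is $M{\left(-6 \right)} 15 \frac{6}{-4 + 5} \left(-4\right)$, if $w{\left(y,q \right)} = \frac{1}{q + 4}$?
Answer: $79380$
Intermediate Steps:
$w{\left(y,q \right)} = \frac{1}{4 + q}$
$M{\left(X \right)} = - 6 X \left(X + \frac{1}{4 + 2 X}\right)$ ($M{\left(X \right)} = - 3 \left(X + X\right) \left(X + \frac{1}{4 + \left(X + X\right)}\right) = - 3 \cdot 2 X \left(X + \frac{1}{4 + 2 X}\right) = - 6 X \left(X + \frac{1}{4 + 2 X}\right)$)
$M{\left(-6 \right)} 15 \frac{6}{-4 + 5} \left(-4\right) = \left(-3\right) \left(-6\right) \frac{1}{2 - 6} \left(1 + 2 \left(-6\right) \left(2 - 6\right)\right) 15 \frac{6}{-4 + 5} \left(-4\right) = \left(-3\right) \left(-6\right) \frac{1}{-4} \left(1 + 2 \left(-6\right) \left(-4\right)\right) 15 \cdot \frac{6}{1} \left(-4\right) = \left(-3\right) \left(-6\right) \left(- \frac{1}{4}\right) \left(1 + 48\right) 15 \cdot 6 \cdot 1 \left(-4\right) = \left(-3\right) \left(-6\right) \left(- \frac{1}{4}\right) 49 \cdot 15 \cdot 6 \left(-4\right) = \left(- \frac{441}{2}\right) 15 \left(-24\right) = \left(- \frac{6615}{2}\right) \left(-24\right) = 79380$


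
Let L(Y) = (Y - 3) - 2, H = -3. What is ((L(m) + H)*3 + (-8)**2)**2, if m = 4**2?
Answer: 7744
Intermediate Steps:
m = 16
L(Y) = -5 + Y (L(Y) = (-3 + Y) - 2 = -5 + Y)
((L(m) + H)*3 + (-8)**2)**2 = (((-5 + 16) - 3)*3 + (-8)**2)**2 = ((11 - 3)*3 + 64)**2 = (8*3 + 64)**2 = (24 + 64)**2 = 88**2 = 7744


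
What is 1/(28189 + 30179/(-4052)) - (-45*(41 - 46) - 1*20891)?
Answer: 2359884622286/114191649 ≈ 20666.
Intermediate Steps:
1/(28189 + 30179/(-4052)) - (-45*(41 - 46) - 1*20891) = 1/(28189 + 30179*(-1/4052)) - (-45*(-5) - 20891) = 1/(28189 - 30179/4052) - (225 - 20891) = 1/(114191649/4052) - 1*(-20666) = 4052/114191649 + 20666 = 2359884622286/114191649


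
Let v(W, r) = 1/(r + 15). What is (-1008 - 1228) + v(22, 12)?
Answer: -60371/27 ≈ -2236.0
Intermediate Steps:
v(W, r) = 1/(15 + r)
(-1008 - 1228) + v(22, 12) = (-1008 - 1228) + 1/(15 + 12) = -2236 + 1/27 = -60371/27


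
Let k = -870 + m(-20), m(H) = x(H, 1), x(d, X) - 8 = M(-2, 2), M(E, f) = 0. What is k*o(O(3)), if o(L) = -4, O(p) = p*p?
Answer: 3448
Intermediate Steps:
O(p) = p**2
x(d, X) = 8 (x(d, X) = 8 + 0 = 8)
m(H) = 8
k = -862 (k = -870 + 8 = -862)
k*o(O(3)) = -862*(-4) = 3448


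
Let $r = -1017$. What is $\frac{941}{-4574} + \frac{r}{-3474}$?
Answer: $\frac{38409}{441391} \approx 0.087018$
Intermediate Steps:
$\frac{941}{-4574} + \frac{r}{-3474} = \frac{941}{-4574} - \frac{1017}{-3474} = 941 \left(- \frac{1}{4574}\right) - - \frac{113}{386} = - \frac{941}{4574} + \frac{113}{386} = \frac{38409}{441391}$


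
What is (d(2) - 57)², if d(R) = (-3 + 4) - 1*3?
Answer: 3481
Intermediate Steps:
d(R) = -2 (d(R) = 1 - 3 = -2)
(d(2) - 57)² = (-2 - 57)² = (-59)² = 3481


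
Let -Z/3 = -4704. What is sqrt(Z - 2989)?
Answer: 7*sqrt(227) ≈ 105.47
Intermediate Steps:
Z = 14112 (Z = -3*(-4704) = 14112)
sqrt(Z - 2989) = sqrt(14112 - 2989) = sqrt(11123) = 7*sqrt(227)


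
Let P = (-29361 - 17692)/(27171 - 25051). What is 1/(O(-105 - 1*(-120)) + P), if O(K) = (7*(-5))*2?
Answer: -2120/195453 ≈ -0.010847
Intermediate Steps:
O(K) = -70 (O(K) = -35*2 = -70)
P = -47053/2120 ≈ -22.195
1/(O(-105 - 1*(-120)) + P) = 1/(-70 - 47053/2120) = 1/(-195453/2120) = -2120/195453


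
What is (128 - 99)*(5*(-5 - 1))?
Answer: -870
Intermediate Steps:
(128 - 99)*(5*(-5 - 1)) = 29*(5*(-6)) = 29*(-30) = -870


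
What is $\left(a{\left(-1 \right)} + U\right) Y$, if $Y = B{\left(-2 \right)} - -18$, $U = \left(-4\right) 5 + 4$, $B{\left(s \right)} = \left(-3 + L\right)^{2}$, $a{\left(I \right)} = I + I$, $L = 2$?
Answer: $-342$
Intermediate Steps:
$a{\left(I \right)} = 2 I$
$B{\left(s \right)} = 1$ ($B{\left(s \right)} = \left(-3 + 2\right)^{2} = \left(-1\right)^{2} = 1$)
$U = -16$ ($U = -20 + 4 = -16$)
$Y = 19$ ($Y = 1 - -18 = 1 + 18 = 19$)
$\left(a{\left(-1 \right)} + U\right) Y = \left(2 \left(-1\right) - 16\right) 19 = \left(-2 - 16\right) 19 = \left(-18\right) 19 = -342$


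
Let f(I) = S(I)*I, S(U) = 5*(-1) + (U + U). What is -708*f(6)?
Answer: -29736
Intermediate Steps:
S(U) = -5 + 2*U
f(I) = I*(-5 + 2*I) (f(I) = (-5 + 2*I)*I = I*(-5 + 2*I))
-708*f(6) = -4248*(-5 + 2*6) = -4248*(-5 + 12) = -4248*7 = -708*42 = -29736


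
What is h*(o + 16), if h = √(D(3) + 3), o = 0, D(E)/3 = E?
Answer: 32*√3 ≈ 55.426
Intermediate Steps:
D(E) = 3*E
h = 2*√3 (h = √(3*3 + 3) = √(9 + 3) = √12 = 2*√3 ≈ 3.4641)
h*(o + 16) = (2*√3)*(0 + 16) = (2*√3)*16 = 32*√3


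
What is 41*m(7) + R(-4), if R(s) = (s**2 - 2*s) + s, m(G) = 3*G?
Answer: 881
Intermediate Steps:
R(s) = s**2 - s
41*m(7) + R(-4) = 41*(3*7) - 4*(-1 - 4) = 41*21 - 4*(-5) = 861 + 20 = 881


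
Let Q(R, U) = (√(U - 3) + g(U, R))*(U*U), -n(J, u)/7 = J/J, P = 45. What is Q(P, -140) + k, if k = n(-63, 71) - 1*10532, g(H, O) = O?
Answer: 871461 + 19600*I*√143 ≈ 8.7146e+5 + 2.3438e+5*I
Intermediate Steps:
n(J, u) = -7 (n(J, u) = -7*J/J = -7*1 = -7)
k = -10539 (k = -7 - 1*10532 = -7 - 10532 = -10539)
Q(R, U) = U²*(R + √(-3 + U)) (Q(R, U) = (√(U - 3) + R)*(U*U) = (√(-3 + U) + R)*U² = (R + √(-3 + U))*U² = U²*(R + √(-3 + U)))
Q(P, -140) + k = (-140)²*(45 + √(-3 - 140)) - 10539 = 19600*(45 + √(-143)) - 10539 = 19600*(45 + I*√143) - 10539 = (882000 + 19600*I*√143) - 10539 = 871461 + 19600*I*√143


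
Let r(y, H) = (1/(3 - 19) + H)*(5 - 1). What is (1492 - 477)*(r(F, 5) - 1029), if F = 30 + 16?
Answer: -4097555/4 ≈ -1.0244e+6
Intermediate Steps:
F = 46
r(y, H) = -¼ + 4*H (r(y, H) = (1/(-16) + H)*4 = (-1/16 + H)*4 = -¼ + 4*H)
(1492 - 477)*(r(F, 5) - 1029) = (1492 - 477)*((-¼ + 4*5) - 1029) = 1015*((-¼ + 20) - 1029) = 1015*(79/4 - 1029) = 1015*(-4037/4) = -4097555/4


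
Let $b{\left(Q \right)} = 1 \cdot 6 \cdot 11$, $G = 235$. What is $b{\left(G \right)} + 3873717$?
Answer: $3873783$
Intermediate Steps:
$b{\left(Q \right)} = 66$ ($b{\left(Q \right)} = 6 \cdot 11 = 66$)
$b{\left(G \right)} + 3873717 = 66 + 3873717 = 3873783$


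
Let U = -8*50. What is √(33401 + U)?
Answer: √33001 ≈ 181.66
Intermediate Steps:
U = -400
√(33401 + U) = √(33401 - 400) = √33001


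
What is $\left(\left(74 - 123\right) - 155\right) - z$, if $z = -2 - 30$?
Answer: $-172$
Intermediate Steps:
$z = -32$ ($z = -2 - 30 = -32$)
$\left(\left(74 - 123\right) - 155\right) - z = \left(\left(74 - 123\right) - 155\right) - -32 = \left(-49 - 155\right) + 32 = -204 + 32 = -172$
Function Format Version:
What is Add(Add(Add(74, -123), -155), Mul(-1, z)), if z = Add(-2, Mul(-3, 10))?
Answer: -172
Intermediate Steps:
z = -32 (z = Add(-2, -30) = -32)
Add(Add(Add(74, -123), -155), Mul(-1, z)) = Add(Add(Add(74, -123), -155), Mul(-1, -32)) = Add(Add(-49, -155), 32) = Add(-204, 32) = -172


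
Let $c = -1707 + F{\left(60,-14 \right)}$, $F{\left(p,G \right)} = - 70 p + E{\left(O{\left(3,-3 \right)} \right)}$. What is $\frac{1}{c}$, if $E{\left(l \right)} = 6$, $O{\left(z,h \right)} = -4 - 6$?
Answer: $- \frac{1}{5901} \approx -0.00016946$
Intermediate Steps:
$O{\left(z,h \right)} = -10$ ($O{\left(z,h \right)} = -4 - 6 = -10$)
$F{\left(p,G \right)} = 6 - 70 p$ ($F{\left(p,G \right)} = - 70 p + 6 = 6 - 70 p$)
$c = -5901$ ($c = -1707 + \left(6 - 4200\right) = -1707 - 4194 = -5901$)
$\frac{1}{c} = \frac{1}{-5901} = - \frac{1}{5901}$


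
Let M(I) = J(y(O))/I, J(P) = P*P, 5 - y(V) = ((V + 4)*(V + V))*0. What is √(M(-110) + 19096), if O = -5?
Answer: √9242354/22 ≈ 138.19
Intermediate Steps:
y(V) = 5 (y(V) = 5 - (V + 4)*(V + V)*0 = 5 - (4 + V)*(2*V)*0 = 5 - 2*V*(4 + V)*0 = 5 - 1*0 = 5 + 0 = 5)
J(P) = P²
M(I) = 25/I (M(I) = 5²/I = 25/I)
√(M(-110) + 19096) = √(25/(-110) + 19096) = √(25*(-1/110) + 19096) = √(-5/22 + 19096) = √(420107/22) = √9242354/22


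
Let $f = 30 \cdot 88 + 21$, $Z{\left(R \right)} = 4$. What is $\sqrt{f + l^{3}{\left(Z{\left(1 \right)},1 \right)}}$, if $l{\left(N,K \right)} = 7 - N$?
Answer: $8 \sqrt{42} \approx 51.846$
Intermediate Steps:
$f = 2661$ ($f = 2640 + 21 = 2661$)
$\sqrt{f + l^{3}{\left(Z{\left(1 \right)},1 \right)}} = \sqrt{2661 + \left(7 - 4\right)^{3}} = \sqrt{2661 + 3^{3}} = \sqrt{2661 + 27} = \sqrt{2688} = 8 \sqrt{42}$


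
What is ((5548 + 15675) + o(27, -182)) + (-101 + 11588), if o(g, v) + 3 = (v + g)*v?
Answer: 60917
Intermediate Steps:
o(g, v) = -3 + v*(g + v) (o(g, v) = -3 + (v + g)*v = -3 + (g + v)*v = -3 + v*(g + v))
((5548 + 15675) + o(27, -182)) + (-101 + 11588) = ((5548 + 15675) + (-3 + (-182)² + 27*(-182))) + (-101 + 11588) = (21223 + (-3 + 33124 - 4914)) + 11487 = (21223 + 28207) + 11487 = 49430 + 11487 = 60917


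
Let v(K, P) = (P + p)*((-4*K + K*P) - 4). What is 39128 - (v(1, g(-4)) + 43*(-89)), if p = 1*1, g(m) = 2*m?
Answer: 42843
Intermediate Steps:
p = 1
v(K, P) = (1 + P)*(-4 - 4*K + K*P) (v(K, P) = (P + 1)*((-4*K + K*P) - 4) = (1 + P)*(-4 - 4*K + K*P))
39128 - (v(1, g(-4)) + 43*(-89)) = 39128 - ((-4 - 4*1 - 8*(-4) + 1*(2*(-4))**2 - 3*1*2*(-4)) + 43*(-89)) = 39128 - ((-4 - 4 - 4*(-8) + 1*(-8)**2 - 3*1*(-8)) - 3827) = 39128 - ((-4 - 4 + 32 + 1*64 + 24) - 3827) = 39128 - ((-4 - 4 + 32 + 64 + 24) - 3827) = 39128 - (112 - 3827) = 39128 - 1*(-3715) = 39128 + 3715 = 42843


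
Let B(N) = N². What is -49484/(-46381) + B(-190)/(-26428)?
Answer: -91647737/306439267 ≈ -0.29907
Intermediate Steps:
-49484/(-46381) + B(-190)/(-26428) = -49484/(-46381) + (-190)²/(-26428) = -49484*(-1/46381) + 36100*(-1/26428) = 49484/46381 - 9025/6607 = -91647737/306439267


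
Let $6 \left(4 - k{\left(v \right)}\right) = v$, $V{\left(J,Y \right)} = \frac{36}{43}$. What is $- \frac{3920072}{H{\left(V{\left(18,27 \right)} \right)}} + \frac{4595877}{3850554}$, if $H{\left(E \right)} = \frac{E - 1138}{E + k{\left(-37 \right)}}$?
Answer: $\frac{3571207404893609}{94142194746} \approx 37934.0$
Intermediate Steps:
$V{\left(J,Y \right)} = \frac{36}{43}$ ($V{\left(J,Y \right)} = 36 \cdot \frac{1}{43} = \frac{36}{43}$)
$k{\left(v \right)} = 4 - \frac{v}{6}$
$H{\left(E \right)} = \frac{-1138 + E}{\frac{61}{6} + E}$ ($H{\left(E \right)} = \frac{E - 1138}{E + \left(4 - - \frac{37}{6}\right)} = \frac{-1138 + E}{E + \left(4 + \frac{37}{6}\right)} = \frac{-1138 + E}{E + \frac{61}{6}} = \frac{-1138 + E}{\frac{61}{6} + E}$)
$- \frac{3920072}{H{\left(V{\left(18,27 \right)} \right)}} + \frac{4595877}{3850554} = - \frac{3920072}{6 \frac{1}{61 + 6 \cdot \frac{36}{43}} \left(-1138 + \frac{36}{43}\right)} + \frac{4595877}{3850554} = - \frac{3920072}{6 \frac{1}{61 + \frac{216}{43}} \left(- \frac{48898}{43}\right)} + 4595877 \cdot \frac{1}{3850554} = - \frac{3920072}{6 \frac{1}{\frac{2839}{43}} \left(- \frac{48898}{43}\right)} + \frac{1531959}{1283518} = - \frac{3920072}{6 \cdot \frac{43}{2839} \left(- \frac{48898}{43}\right)} + \frac{1531959}{1283518} = - \frac{3920072}{- \frac{293388}{2839}} + \frac{1531959}{1283518} = \left(-3920072\right) \left(- \frac{2839}{293388}\right) + \frac{1531959}{1283518} = \frac{2782271102}{73347} + \frac{1531959}{1283518} = \frac{3571207404893609}{94142194746}$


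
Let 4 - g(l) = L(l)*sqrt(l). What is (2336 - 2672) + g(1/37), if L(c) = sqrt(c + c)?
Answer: -332 - sqrt(2)/37 ≈ -332.04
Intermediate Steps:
L(c) = sqrt(2)*sqrt(c) (L(c) = sqrt(2*c) = sqrt(2)*sqrt(c))
g(l) = 4 - l*sqrt(2) (g(l) = 4 - sqrt(2)*sqrt(l)*sqrt(l) = 4 - l*sqrt(2))
(2336 - 2672) + g(1/37) = (2336 - 2672) + (4 - 1*sqrt(2)/37) = -336 + (4 - 1*1/37*sqrt(2)) = -336 + (4 - sqrt(2)/37) = -332 - sqrt(2)/37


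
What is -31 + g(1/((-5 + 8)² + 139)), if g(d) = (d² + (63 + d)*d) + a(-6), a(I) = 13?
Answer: -192473/10952 ≈ -17.574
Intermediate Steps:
g(d) = 13 + d² + d*(63 + d) (g(d) = (d² + (63 + d)*d) + 13 = (d² + d*(63 + d)) + 13 = 13 + d² + d*(63 + d))
-31 + g(1/((-5 + 8)² + 139)) = -31 + (13 + 2*(1/((-5 + 8)² + 139))² + 63/((-5 + 8)² + 139)) = -31 + (13 + 2*(1/(3² + 139))² + 63/(3² + 139)) = -31 + (13 + 2*(1/(9 + 139))² + 63/(9 + 139)) = -31 + (13 + 2*(1/148)² + 63/148) = -31 + (13 + 2*(1/148)² + 63*(1/148)) = -31 + (13 + 2*(1/21904) + 63/148) = -31 + (13 + 1/10952 + 63/148) = -31 + 147039/10952 = -192473/10952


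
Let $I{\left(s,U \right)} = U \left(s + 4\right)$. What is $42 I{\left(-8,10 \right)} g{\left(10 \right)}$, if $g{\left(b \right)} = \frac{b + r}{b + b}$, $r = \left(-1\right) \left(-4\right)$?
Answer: $-1176$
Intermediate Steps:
$r = 4$
$I{\left(s,U \right)} = U \left(4 + s\right)$
$g{\left(b \right)} = \frac{4 + b}{2 b}$ ($g{\left(b \right)} = \frac{b + 4}{b + b} = \frac{4 + b}{2 b}$)
$42 I{\left(-8,10 \right)} g{\left(10 \right)} = 42 \cdot 10 \left(4 - 8\right) \frac{4 + 10}{2 \cdot 10} = 42 \cdot 10 \left(-4\right) \frac{1}{2} \cdot \frac{1}{10} \cdot 14 = 42 \left(-40\right) \frac{7}{10} = \left(-1680\right) \frac{7}{10} = -1176$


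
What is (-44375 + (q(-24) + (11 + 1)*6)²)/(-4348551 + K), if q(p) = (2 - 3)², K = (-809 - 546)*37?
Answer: 19523/2199343 ≈ 0.0088767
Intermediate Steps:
K = -50135 (K = -1355*37 = -50135)
q(p) = 1 (q(p) = (-1)² = 1)
(-44375 + (q(-24) + (11 + 1)*6)²)/(-4348551 + K) = (-44375 + (1 + (11 + 1)*6)²)/(-4348551 - 50135) = (-44375 + (1 + 12*6)²)/(-4398686) = (-44375 + (1 + 72)²)*(-1/4398686) = (-44375 + 73²)*(-1/4398686) = (-44375 + 5329)*(-1/4398686) = -39046*(-1/4398686) = 19523/2199343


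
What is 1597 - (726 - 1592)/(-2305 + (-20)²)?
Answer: 3041419/1905 ≈ 1596.5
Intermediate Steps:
1597 - (726 - 1592)/(-2305 + (-20)²) = 1597 - (-866)/(-2305 + 400) = 1597 - (-866)/(-1905) = 1597 - (-866)*(-1)/1905 = 1597 - 1*866/1905 = 1597 - 866/1905 = 3041419/1905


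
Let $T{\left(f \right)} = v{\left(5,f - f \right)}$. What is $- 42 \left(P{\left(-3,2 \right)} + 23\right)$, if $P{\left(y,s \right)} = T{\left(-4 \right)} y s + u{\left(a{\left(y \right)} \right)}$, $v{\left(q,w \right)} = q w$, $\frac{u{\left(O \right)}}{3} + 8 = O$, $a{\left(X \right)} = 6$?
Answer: $-714$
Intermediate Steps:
$u{\left(O \right)} = -24 + 3 O$
$T{\left(f \right)} = 0$ ($T{\left(f \right)} = 5 \left(f - f\right) = 5 \cdot 0 = 0$)
$P{\left(y,s \right)} = -6$ ($P{\left(y,s \right)} = 0 y s + \left(-24 + 3 \cdot 6\right) = 0 s + \left(-24 + 18\right) = 0 - 6 = -6$)
$- 42 \left(P{\left(-3,2 \right)} + 23\right) = - 42 \left(-6 + 23\right) = \left(-42\right) 17 = -714$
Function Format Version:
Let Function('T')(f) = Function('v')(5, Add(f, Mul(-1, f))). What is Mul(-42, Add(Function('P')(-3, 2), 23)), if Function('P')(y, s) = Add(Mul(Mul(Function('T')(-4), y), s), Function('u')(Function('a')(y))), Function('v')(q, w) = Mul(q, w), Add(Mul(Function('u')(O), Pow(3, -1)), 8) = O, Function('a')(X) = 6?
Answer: -714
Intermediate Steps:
Function('u')(O) = Add(-24, Mul(3, O))
Function('T')(f) = 0 (Function('T')(f) = Mul(5, Add(f, Mul(-1, f))) = Mul(5, 0) = 0)
Function('P')(y, s) = -6 (Function('P')(y, s) = Add(Mul(Mul(0, y), s), Add(-24, Mul(3, 6))) = Add(Mul(0, s), Add(-24, 18)) = Add(0, -6) = -6)
Mul(-42, Add(Function('P')(-3, 2), 23)) = Mul(-42, Add(-6, 23)) = Mul(-42, 17) = -714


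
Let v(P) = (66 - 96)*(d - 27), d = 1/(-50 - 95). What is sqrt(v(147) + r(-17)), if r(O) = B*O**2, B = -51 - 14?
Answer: I*sqrt(15116801)/29 ≈ 134.07*I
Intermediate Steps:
B = -65
r(O) = -65*O**2
d = -1/145 (d = 1/(-145) = -1/145 ≈ -0.0068966)
v(P) = 23496/29 (v(P) = (66 - 96)*(-1/145 - 27) = -30*(-3916/145) = 23496/29)
sqrt(v(147) + r(-17)) = sqrt(23496/29 - 65*(-17)**2) = sqrt(23496/29 - 65*289) = sqrt(23496/29 - 18785) = sqrt(-521269/29) = I*sqrt(15116801)/29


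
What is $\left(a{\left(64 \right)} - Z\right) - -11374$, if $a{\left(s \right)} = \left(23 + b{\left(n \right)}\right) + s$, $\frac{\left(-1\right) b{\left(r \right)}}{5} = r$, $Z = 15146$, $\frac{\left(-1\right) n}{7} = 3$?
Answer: $-3580$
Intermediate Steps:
$n = -21$ ($n = \left(-7\right) 3 = -21$)
$b{\left(r \right)} = - 5 r$
$a{\left(s \right)} = 128 + s$ ($a{\left(s \right)} = \left(23 - -105\right) + s = \left(23 + 105\right) + s = 128 + s$)
$\left(a{\left(64 \right)} - Z\right) - -11374 = \left(\left(128 + 64\right) - 15146\right) - -11374 = \left(192 - 15146\right) + 11374 = -14954 + 11374 = -3580$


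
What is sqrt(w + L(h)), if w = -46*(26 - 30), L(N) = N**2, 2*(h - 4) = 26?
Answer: sqrt(473) ≈ 21.749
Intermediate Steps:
h = 17 (h = 4 + (1/2)*26 = 4 + 13 = 17)
w = 184 (w = -46*(-4) = 184)
sqrt(w + L(h)) = sqrt(184 + 17**2) = sqrt(184 + 289) = sqrt(473)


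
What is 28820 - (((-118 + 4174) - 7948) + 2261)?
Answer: 30451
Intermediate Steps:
28820 - (((-118 + 4174) - 7948) + 2261) = 28820 - ((4056 - 7948) + 2261) = 28820 - (-3892 + 2261) = 28820 - 1*(-1631) = 28820 + 1631 = 30451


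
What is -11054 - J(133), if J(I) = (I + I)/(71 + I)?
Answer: -1127641/102 ≈ -11055.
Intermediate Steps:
J(I) = 2*I/(71 + I) (J(I) = (2*I)/(71 + I) = 2*I/(71 + I))
-11054 - J(133) = -11054 - 2*133/(71 + 133) = -11054 - 2*133/204 = -11054 - 1*133/102 = -11054 - 133/102 = -1127641/102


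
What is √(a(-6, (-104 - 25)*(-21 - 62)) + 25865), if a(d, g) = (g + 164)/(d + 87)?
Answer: 4*√131621/9 ≈ 161.24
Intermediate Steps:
a(d, g) = (164 + g)/(87 + d)
√(a(-6, (-104 - 25)*(-21 - 62)) + 25865) = √((164 + (-104 - 25)*(-21 - 62))/(87 - 6) + 25865) = √((164 - 129*(-83))/81 + 25865) = √((164 + 10707)/81 + 25865) = √((1/81)*10871 + 25865) = √(10871/81 + 25865) = √(2105936/81) = 4*√131621/9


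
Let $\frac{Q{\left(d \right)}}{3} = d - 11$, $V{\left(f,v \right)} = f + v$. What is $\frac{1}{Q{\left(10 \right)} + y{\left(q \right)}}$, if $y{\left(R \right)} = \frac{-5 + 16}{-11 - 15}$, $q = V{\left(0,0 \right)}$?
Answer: $- \frac{26}{89} \approx -0.29213$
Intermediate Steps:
$Q{\left(d \right)} = -33 + 3 d$ ($Q{\left(d \right)} = 3 \left(d - 11\right) = 3 \left(-11 + d\right) = -33 + 3 d$)
$q = 0$ ($q = 0 + 0 = 0$)
$y{\left(R \right)} = - \frac{11}{26}$ ($y{\left(R \right)} = \frac{11}{-26} = 11 \left(- \frac{1}{26}\right) = - \frac{11}{26}$)
$\frac{1}{Q{\left(10 \right)} + y{\left(q \right)}} = \frac{1}{\left(-33 + 3 \cdot 10\right) - \frac{11}{26}} = \frac{1}{\left(-33 + 30\right) - \frac{11}{26}} = \frac{1}{-3 - \frac{11}{26}} = \frac{1}{- \frac{89}{26}} = - \frac{26}{89}$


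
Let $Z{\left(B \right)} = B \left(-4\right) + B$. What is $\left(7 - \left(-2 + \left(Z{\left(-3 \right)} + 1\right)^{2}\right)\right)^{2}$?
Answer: $8281$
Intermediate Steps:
$Z{\left(B \right)} = - 3 B$ ($Z{\left(B \right)} = - 4 B + B = - 3 B$)
$\left(7 - \left(-2 + \left(Z{\left(-3 \right)} + 1\right)^{2}\right)\right)^{2} = \left(7 + \left(2 - \left(\left(-3\right) \left(-3\right) + 1\right)^{2}\right)\right)^{2} = \left(7 + \left(2 - \left(9 + 1\right)^{2}\right)\right)^{2} = \left(7 + \left(2 - 10^{2}\right)\right)^{2} = \left(7 + \left(2 - 100\right)\right)^{2} = \left(7 - 98\right)^{2} = \left(-91\right)^{2} = 8281$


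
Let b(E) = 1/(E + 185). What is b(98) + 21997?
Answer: 6225152/283 ≈ 21997.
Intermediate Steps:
b(E) = 1/(185 + E)
b(98) + 21997 = 1/(185 + 98) + 21997 = 1/283 + 21997 = 6225152/283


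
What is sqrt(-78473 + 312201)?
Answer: 16*sqrt(913) ≈ 483.45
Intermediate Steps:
sqrt(-78473 + 312201) = sqrt(233728) = 16*sqrt(913)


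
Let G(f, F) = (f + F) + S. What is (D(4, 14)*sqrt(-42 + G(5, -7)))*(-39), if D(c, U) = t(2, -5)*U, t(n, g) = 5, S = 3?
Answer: -2730*I*sqrt(41) ≈ -17481.0*I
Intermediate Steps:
G(f, F) = 3 + F + f (G(f, F) = (f + F) + 3 = (F + f) + 3 = 3 + F + f)
D(c, U) = 5*U
(D(4, 14)*sqrt(-42 + G(5, -7)))*(-39) = ((5*14)*sqrt(-42 + (3 - 7 + 5)))*(-39) = (70*sqrt(-42 + 1))*(-39) = (70*sqrt(-41))*(-39) = (70*(I*sqrt(41)))*(-39) = (70*I*sqrt(41))*(-39) = -2730*I*sqrt(41)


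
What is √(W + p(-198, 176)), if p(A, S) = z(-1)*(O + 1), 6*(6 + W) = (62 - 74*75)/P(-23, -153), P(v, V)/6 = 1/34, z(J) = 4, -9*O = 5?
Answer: I*√46686/3 ≈ 72.023*I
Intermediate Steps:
O = -5/9 (O = -⅑*5 = -5/9 ≈ -0.55556)
P(v, V) = 3/17 (P(v, V) = 6/34 = 6*(1/34) = 3/17)
W = -46702/9 (W = -6 + ((62 - 74*75)/(3/17))/6 = -6 + ((62 - 5550)*(17/3))/6 = -6 + (-5488*17/3)/6 = -6 + (⅙)*(-93296/3) = -6 - 46648/9 = -46702/9 ≈ -5189.1)
p(A, S) = 16/9 (p(A, S) = 4*(-5/9 + 1) = 4*(4/9) = 16/9)
√(W + p(-198, 176)) = √(-46702/9 + 16/9) = √(-15562/3) = I*√46686/3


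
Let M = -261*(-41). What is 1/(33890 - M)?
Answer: 1/23189 ≈ 4.3124e-5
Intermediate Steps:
M = 10701
1/(33890 - M) = 1/(33890 - 1*10701) = 1/(33890 - 10701) = 1/23189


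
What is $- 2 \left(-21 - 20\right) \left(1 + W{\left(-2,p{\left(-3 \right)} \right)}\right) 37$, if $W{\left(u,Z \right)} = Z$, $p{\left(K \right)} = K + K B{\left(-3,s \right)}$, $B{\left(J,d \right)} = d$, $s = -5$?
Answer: $39442$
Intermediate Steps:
$p{\left(K \right)} = - 4 K$ ($p{\left(K \right)} = K + K \left(-5\right) = K - 5 K = - 4 K$)
$- 2 \left(-21 - 20\right) \left(1 + W{\left(-2,p{\left(-3 \right)} \right)}\right) 37 = - 2 \left(-21 - 20\right) \left(1 - -12\right) 37 = - 2 \left(- 41 \left(1 + 12\right)\right) 37 = - 2 \left(\left(-41\right) 13\right) 37 = \left(-2\right) \left(-533\right) 37 = 1066 \cdot 37 = 39442$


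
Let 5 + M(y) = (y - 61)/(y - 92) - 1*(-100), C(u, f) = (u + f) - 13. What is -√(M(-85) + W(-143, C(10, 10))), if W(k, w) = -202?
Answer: -I*√3326361/177 ≈ -10.304*I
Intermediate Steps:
C(u, f) = -13 + f + u (C(u, f) = (f + u) - 13 = -13 + f + u)
M(y) = 95 + (-61 + y)/(-92 + y) (M(y) = -5 + ((y - 61)/(y - 92) - 1*(-100)) = -5 + ((-61 + y)/(-92 + y) + 100) = -5 + (100 + (-61 + y)/(-92 + y)) = 95 + (-61 + y)/(-92 + y))
-√(M(-85) + W(-143, C(10, 10))) = -√((-8801 + 96*(-85))/(-92 - 85) - 202) = -√((-8801 - 8160)/(-177) - 202) = -√(-1/177*(-16961) - 202) = -√(16961/177 - 202) = -√(-18793/177) = -I*√3326361/177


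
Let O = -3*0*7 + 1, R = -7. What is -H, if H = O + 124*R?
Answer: 867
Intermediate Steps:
O = 1 (O = 0*7 + 1 = 0 + 1 = 1)
H = -867 (H = 1 + 124*(-7) = 1 - 868 = -867)
-H = -1*(-867) = 867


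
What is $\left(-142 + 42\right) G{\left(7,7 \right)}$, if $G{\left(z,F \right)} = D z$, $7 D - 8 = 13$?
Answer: $-2100$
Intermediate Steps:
$D = 3$ ($D = \frac{8}{7} + \frac{1}{7} \cdot 13 = \frac{8}{7} + \frac{13}{7} = 3$)
$G{\left(z,F \right)} = 3 z$
$\left(-142 + 42\right) G{\left(7,7 \right)} = \left(-142 + 42\right) 3 \cdot 7 = \left(-100\right) 21 = -2100$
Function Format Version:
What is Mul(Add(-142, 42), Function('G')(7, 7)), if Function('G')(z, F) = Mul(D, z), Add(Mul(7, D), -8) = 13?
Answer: -2100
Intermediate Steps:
D = 3 (D = Add(Rational(8, 7), Mul(Rational(1, 7), 13)) = Add(Rational(8, 7), Rational(13, 7)) = 3)
Function('G')(z, F) = Mul(3, z)
Mul(Add(-142, 42), Function('G')(7, 7)) = Mul(Add(-142, 42), Mul(3, 7)) = Mul(-100, 21) = -2100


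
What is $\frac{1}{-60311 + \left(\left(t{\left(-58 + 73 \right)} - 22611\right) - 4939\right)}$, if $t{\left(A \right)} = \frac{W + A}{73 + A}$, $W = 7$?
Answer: $- \frac{4}{351443} \approx -1.1382 \cdot 10^{-5}$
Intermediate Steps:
$t{\left(A \right)} = \frac{7 + A}{73 + A}$
$\frac{1}{-60311 + \left(\left(t{\left(-58 + 73 \right)} - 22611\right) - 4939\right)} = \frac{1}{-60311 - \left(27550 - \frac{7 + \left(-58 + 73\right)}{73 + \left(-58 + 73\right)}\right)} = \frac{1}{-60311 - \left(27550 - \frac{7 + 15}{73 + 15}\right)} = \frac{1}{-60311 - \left(27550 - \frac{1}{88} \cdot 22\right)} = \frac{1}{-60311 + \left(\left(\frac{1}{88} \cdot 22 - 22611\right) - 4939\right)} = \frac{1}{-60311 + \left(\left(\frac{1}{4} - 22611\right) - 4939\right)} = \frac{1}{-60311 - \frac{110199}{4}} = \frac{1}{- \frac{351443}{4}} = - \frac{4}{351443}$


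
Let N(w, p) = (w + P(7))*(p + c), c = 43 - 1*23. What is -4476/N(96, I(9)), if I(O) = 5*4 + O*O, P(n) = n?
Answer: -4476/12463 ≈ -0.35914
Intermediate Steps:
c = 20 (c = 43 - 23 = 20)
I(O) = 20 + O**2
N(w, p) = (7 + w)*(20 + p) (N(w, p) = (w + 7)*(p + 20) = (7 + w)*(20 + p))
-4476/N(96, I(9)) = -4476/(140 + 7*(20 + 9**2) + 20*96 + (20 + 9**2)*96) = -4476/(140 + 7*(20 + 81) + 1920 + (20 + 81)*96) = -4476/(140 + 7*101 + 1920 + 101*96) = -4476/(140 + 707 + 1920 + 9696) = -4476/12463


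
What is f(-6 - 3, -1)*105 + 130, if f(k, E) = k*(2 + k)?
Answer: 6745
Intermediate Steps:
f(-6 - 3, -1)*105 + 130 = ((-6 - 3)*(2 + (-6 - 3)))*105 + 130 = -9*(2 - 9)*105 + 130 = -9*(-7)*105 + 130 = 63*105 + 130 = 6615 + 130 = 6745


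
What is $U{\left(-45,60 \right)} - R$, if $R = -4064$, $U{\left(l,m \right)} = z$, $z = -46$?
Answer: $4018$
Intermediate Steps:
$U{\left(l,m \right)} = -46$
$U{\left(-45,60 \right)} - R = -46 - -4064 = -46 + 4064 = 4018$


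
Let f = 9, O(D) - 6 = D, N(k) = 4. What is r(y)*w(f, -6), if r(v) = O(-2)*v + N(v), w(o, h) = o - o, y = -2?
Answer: 0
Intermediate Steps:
O(D) = 6 + D
w(o, h) = 0
r(v) = 4 + 4*v (r(v) = (6 - 2)*v + 4 = 4*v + 4 = 4 + 4*v)
r(y)*w(f, -6) = (4 + 4*(-2))*0 = (4 - 8)*0 = -4*0 = 0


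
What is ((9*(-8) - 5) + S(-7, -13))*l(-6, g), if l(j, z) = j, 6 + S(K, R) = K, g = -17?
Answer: 540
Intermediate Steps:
S(K, R) = -6 + K
((9*(-8) - 5) + S(-7, -13))*l(-6, g) = ((9*(-8) - 5) + (-6 - 7))*(-6) = ((-72 - 5) - 13)*(-6) = (-77 - 13)*(-6) = -90*(-6) = 540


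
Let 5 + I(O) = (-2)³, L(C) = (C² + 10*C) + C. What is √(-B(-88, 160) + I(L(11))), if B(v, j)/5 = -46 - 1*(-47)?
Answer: 3*I*√2 ≈ 4.2426*I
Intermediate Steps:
B(v, j) = 5 (B(v, j) = 5*(-46 - 1*(-47)) = 5*(-46 + 47) = 5*1 = 5)
L(C) = C² + 11*C
I(O) = -13 (I(O) = -5 + (-2)³ = -5 - 8 = -13)
√(-B(-88, 160) + I(L(11))) = √(-1*5 - 13) = √(-5 - 13) = √(-18) = 3*I*√2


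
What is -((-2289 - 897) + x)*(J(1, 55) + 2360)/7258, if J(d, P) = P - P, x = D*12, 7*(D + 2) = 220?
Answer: 23399400/25403 ≈ 921.13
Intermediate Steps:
D = 206/7 (D = -2 + (⅐)*220 = -2 + 220/7 = 206/7 ≈ 29.429)
x = 2472/7 (x = (206/7)*12 = 2472/7 ≈ 353.14)
J(d, P) = 0
-((-2289 - 897) + x)*(J(1, 55) + 2360)/7258 = -((-2289 - 897) + 2472/7)*(0 + 2360)/7258 = -(-3186 + 2472/7)*2360*(1/7258) = -(-19830)*2360/7*(1/7258) = -1*(-46798800/7)*(1/7258) = (46798800/7)*(1/7258) = 23399400/25403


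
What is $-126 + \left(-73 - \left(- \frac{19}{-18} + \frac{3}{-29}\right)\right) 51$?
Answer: $- \frac{678175}{174} \approx -3897.6$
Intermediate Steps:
$-126 + \left(-73 - \left(- \frac{19}{-18} + \frac{3}{-29}\right)\right) 51 = -126 + \left(-73 - \left(\left(-19\right) \left(- \frac{1}{18}\right) + 3 \left(- \frac{1}{29}\right)\right)\right) 51 = -126 + \left(-73 - \left(\frac{19}{18} - \frac{3}{29}\right)\right) 51 = -126 + \left(-73 - \frac{497}{522}\right) 51 = -126 - \frac{656251}{174} = - \frac{678175}{174}$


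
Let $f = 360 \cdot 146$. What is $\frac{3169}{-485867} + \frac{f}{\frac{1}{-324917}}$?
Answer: $- \frac{8297460508933009}{485867} \approx -1.7078 \cdot 10^{10}$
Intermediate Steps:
$f = 52560$
$\frac{3169}{-485867} + \frac{f}{\frac{1}{-324917}} = \frac{3169}{-485867} + \frac{52560}{\frac{1}{-324917}} = 3169 \left(- \frac{1}{485867}\right) + \frac{52560}{- \frac{1}{324917}} = - \frac{3169}{485867} + 52560 \left(-324917\right) = - \frac{3169}{485867} - 17077637520 = - \frac{8297460508933009}{485867}$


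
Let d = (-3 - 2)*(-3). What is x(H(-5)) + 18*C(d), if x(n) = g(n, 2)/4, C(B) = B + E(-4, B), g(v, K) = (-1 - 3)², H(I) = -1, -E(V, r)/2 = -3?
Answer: 382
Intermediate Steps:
E(V, r) = 6 (E(V, r) = -2*(-3) = 6)
g(v, K) = 16 (g(v, K) = (-4)² = 16)
d = 15 (d = -5*(-3) = 15)
C(B) = 6 + B (C(B) = B + 6 = 6 + B)
x(n) = 4 (x(n) = 16/4 = 16*(¼) = 4)
x(H(-5)) + 18*C(d) = 4 + 18*(6 + 15) = 4 + 18*21 = 4 + 378 = 382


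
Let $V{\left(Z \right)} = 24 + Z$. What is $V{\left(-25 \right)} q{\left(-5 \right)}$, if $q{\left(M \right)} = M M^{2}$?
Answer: $125$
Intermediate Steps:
$q{\left(M \right)} = M^{3}$
$V{\left(-25 \right)} q{\left(-5 \right)} = \left(24 - 25\right) \left(-5\right)^{3} = \left(-1\right) \left(-125\right) = 125$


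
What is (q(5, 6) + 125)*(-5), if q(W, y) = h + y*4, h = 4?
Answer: -765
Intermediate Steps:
q(W, y) = 4 + 4*y (q(W, y) = 4 + y*4 = 4 + 4*y)
(q(5, 6) + 125)*(-5) = ((4 + 4*6) + 125)*(-5) = ((4 + 24) + 125)*(-5) = (28 + 125)*(-5) = 153*(-5) = -765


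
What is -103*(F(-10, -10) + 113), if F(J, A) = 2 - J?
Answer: -12875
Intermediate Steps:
-103*(F(-10, -10) + 113) = -103*((2 - 1*(-10)) + 113) = -103*((2 + 10) + 113) = -103*(12 + 113) = -103*125 = -12875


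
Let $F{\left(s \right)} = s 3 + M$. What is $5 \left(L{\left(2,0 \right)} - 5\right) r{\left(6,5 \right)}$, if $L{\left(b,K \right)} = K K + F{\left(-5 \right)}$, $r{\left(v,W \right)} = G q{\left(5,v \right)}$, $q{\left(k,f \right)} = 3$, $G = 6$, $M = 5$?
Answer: $-1350$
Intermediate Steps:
$F{\left(s \right)} = 5 + 3 s$ ($F{\left(s \right)} = s 3 + 5 = 3 s + 5 = 5 + 3 s$)
$r{\left(v,W \right)} = 18$ ($r{\left(v,W \right)} = 6 \cdot 3 = 18$)
$L{\left(b,K \right)} = -10 + K^{2}$ ($L{\left(b,K \right)} = K K + \left(5 + 3 \left(-5\right)\right) = K^{2} + \left(5 - 15\right) = K^{2} - 10 = -10 + K^{2}$)
$5 \left(L{\left(2,0 \right)} - 5\right) r{\left(6,5 \right)} = 5 \left(\left(-10 + 0^{2}\right) - 5\right) 18 = 5 \left(\left(-10 + 0\right) - 5\right) 18 = 5 \left(-10 - 5\right) 18 = 5 \left(-15\right) 18 = \left(-75\right) 18 = -1350$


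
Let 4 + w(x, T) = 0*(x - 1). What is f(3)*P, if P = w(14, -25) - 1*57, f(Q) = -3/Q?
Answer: 61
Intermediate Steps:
w(x, T) = -4 (w(x, T) = -4 + 0*(x - 1) = -4 + 0*(-1 + x) = -4 + 0 = -4)
P = -61 (P = -4 - 1*57 = -4 - 57 = -61)
f(3)*P = -3/3*(-61) = -3*1/3*(-61) = -1*(-61) = 61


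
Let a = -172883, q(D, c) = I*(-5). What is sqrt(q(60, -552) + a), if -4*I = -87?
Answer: I*sqrt(691967)/2 ≈ 415.92*I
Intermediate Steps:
I = 87/4 (I = -1/4*(-87) = 87/4 ≈ 21.750)
q(D, c) = -435/4 (q(D, c) = (87/4)*(-5) = -435/4)
sqrt(q(60, -552) + a) = sqrt(-435/4 - 172883) = sqrt(-691967/4) = I*sqrt(691967)/2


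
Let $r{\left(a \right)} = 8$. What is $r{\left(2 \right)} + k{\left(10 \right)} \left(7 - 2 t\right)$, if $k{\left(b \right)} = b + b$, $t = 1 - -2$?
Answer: $28$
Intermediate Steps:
$t = 3$ ($t = 1 + 2 = 3$)
$k{\left(b \right)} = 2 b$
$r{\left(2 \right)} + k{\left(10 \right)} \left(7 - 2 t\right) = 8 + 2 \cdot 10 \left(7 - 6\right) = 8 + 20 \left(7 - 6\right) = 8 + 20 \cdot 1 = 8 + 20 = 28$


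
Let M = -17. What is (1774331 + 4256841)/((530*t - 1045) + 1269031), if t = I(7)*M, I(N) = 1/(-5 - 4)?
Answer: 13570137/2855221 ≈ 4.7527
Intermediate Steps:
I(N) = -⅑ (I(N) = 1/(-9) = -⅑)
t = 17/9 (t = -⅑*(-17) = 17/9 ≈ 1.8889)
(1774331 + 4256841)/((530*t - 1045) + 1269031) = (1774331 + 4256841)/((530*(17/9) - 1045) + 1269031) = 6031172/((9010/9 - 1045) + 1269031) = 6031172/(-395/9 + 1269031) = 6031172/(11420884/9) = 6031172*(9/11420884) = 13570137/2855221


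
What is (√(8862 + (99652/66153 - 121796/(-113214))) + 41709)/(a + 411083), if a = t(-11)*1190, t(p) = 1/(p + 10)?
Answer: 13903/136631 + 4*√95916348249407272210/170548410195867 ≈ 0.10199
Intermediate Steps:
t(p) = 1/(10 + p)
a = -1190 (a = 1190/(10 - 11) = 1190/(-1) = -1*1190 = -1190)
(√(8862 + (99652/66153 - 121796/(-113214))) + 41709)/(a + 411083) = (√(8862 + (99652/66153 - 121796/(-113214))) + 41709)/(-1190 + 411083) = (√(8862 + (99652*(1/66153) - 121796*(-1/113214))) + 41709)/409893 = (√(8862 + (99652/66153 + 60898/56607)) + 41709)*(1/409893) = (√(8862 + 1074398462/416080319) + 41709)*(1/409893) = (√(3688378185440/416080319) + 41709)*(1/409893) = (4*√95916348249407272210/416080319 + 41709)*(1/409893) = (41709 + 4*√95916348249407272210/416080319)*(1/409893) = 13903/136631 + 4*√95916348249407272210/170548410195867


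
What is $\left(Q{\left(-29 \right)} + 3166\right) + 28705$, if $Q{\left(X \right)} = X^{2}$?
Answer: $32712$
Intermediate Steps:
$\left(Q{\left(-29 \right)} + 3166\right) + 28705 = \left(\left(-29\right)^{2} + 3166\right) + 28705 = \left(841 + 3166\right) + 28705 = 4007 + 28705 = 32712$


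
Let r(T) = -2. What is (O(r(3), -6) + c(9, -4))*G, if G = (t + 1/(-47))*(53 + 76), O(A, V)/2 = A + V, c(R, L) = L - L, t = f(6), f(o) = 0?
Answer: 2064/47 ≈ 43.915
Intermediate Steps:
t = 0
c(R, L) = 0
O(A, V) = 2*A + 2*V (O(A, V) = 2*(A + V) = 2*A + 2*V)
G = -129/47 (G = (0 + 1/(-47))*(53 + 76) = (0 - 1/47)*129 = -1/47*129 = -129/47 ≈ -2.7447)
(O(r(3), -6) + c(9, -4))*G = ((2*(-2) + 2*(-6)) + 0)*(-129/47) = ((-4 - 12) + 0)*(-129/47) = (-16 + 0)*(-129/47) = -16*(-129/47) = 2064/47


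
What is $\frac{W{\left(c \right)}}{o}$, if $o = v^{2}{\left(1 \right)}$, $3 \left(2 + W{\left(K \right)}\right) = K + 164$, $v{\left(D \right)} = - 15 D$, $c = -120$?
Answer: $\frac{38}{675} \approx 0.056296$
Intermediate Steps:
$W{\left(K \right)} = \frac{158}{3} + \frac{K}{3}$ ($W{\left(K \right)} = -2 + \frac{K + 164}{3} = -2 + \frac{164 + K}{3} = -2 + \left(\frac{164}{3} + \frac{K}{3}\right) = \frac{158}{3} + \frac{K}{3}$)
$o = 225$ ($o = \left(\left(-15\right) 1\right)^{2} = \left(-15\right)^{2} = 225$)
$\frac{W{\left(c \right)}}{o} = \frac{\frac{158}{3} + \frac{1}{3} \left(-120\right)}{225} = \left(\frac{158}{3} - 40\right) \frac{1}{225} = \frac{38}{3} \cdot \frac{1}{225} = \frac{38}{675}$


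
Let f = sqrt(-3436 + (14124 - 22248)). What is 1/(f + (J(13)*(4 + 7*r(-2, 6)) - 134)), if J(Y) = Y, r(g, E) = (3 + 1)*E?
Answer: 1051/2214982 - 17*I*sqrt(10)/2214982 ≈ 0.0004745 - 2.427e-5*I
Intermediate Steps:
r(g, E) = 4*E
f = 34*I*sqrt(10) (f = sqrt(-3436 - 8124) = sqrt(-11560) = 34*I*sqrt(10) ≈ 107.52*I)
1/(f + (J(13)*(4 + 7*r(-2, 6)) - 134)) = 1/(34*I*sqrt(10) + (13*(4 + 7*(4*6)) - 134)) = 1/(34*I*sqrt(10) + (13*(4 + 7*24) - 134)) = 1/(34*I*sqrt(10) + (13*(4 + 168) - 134)) = 1/(34*I*sqrt(10) + (13*172 - 134)) = 1/(34*I*sqrt(10) + (2236 - 134)) = 1/(34*I*sqrt(10) + 2102) = 1/(2102 + 34*I*sqrt(10))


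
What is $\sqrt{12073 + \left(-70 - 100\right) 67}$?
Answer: $\sqrt{683} \approx 26.134$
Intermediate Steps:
$\sqrt{12073 + \left(-70 - 100\right) 67} = \sqrt{12073 - 11390} = \sqrt{683}$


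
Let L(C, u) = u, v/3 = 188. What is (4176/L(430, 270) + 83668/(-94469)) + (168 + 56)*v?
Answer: 179043195548/1417035 ≈ 1.2635e+5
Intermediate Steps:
v = 564 (v = 3*188 = 564)
(4176/L(430, 270) + 83668/(-94469)) + (168 + 56)*v = (4176/270 + 83668/(-94469)) + (168 + 56)*564 = (4176*(1/270) + 83668*(-1/94469)) + 224*564 = (232/15 - 83668/94469) + 126336 = 20661788/1417035 + 126336 = 179043195548/1417035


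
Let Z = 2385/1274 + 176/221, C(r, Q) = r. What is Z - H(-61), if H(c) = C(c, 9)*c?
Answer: -80531625/21658 ≈ -3718.3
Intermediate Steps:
Z = 57793/21658 (Z = 2385*(1/1274) + 176*(1/221) = 2385/1274 + 176/221 = 57793/21658 ≈ 2.6684)
H(c) = c² (H(c) = c*c = c²)
Z - H(-61) = 57793/21658 - 1*(-61)² = 57793/21658 - 1*3721 = 57793/21658 - 3721 = -80531625/21658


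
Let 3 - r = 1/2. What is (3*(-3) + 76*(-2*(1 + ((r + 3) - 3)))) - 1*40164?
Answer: -40705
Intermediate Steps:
r = 5/2 (r = 3 - 1/2 = 3 - 1*½ = 3 - ½ = 5/2 ≈ 2.5000)
(3*(-3) + 76*(-2*(1 + ((r + 3) - 3)))) - 1*40164 = (3*(-3) + 76*(-2*(1 + ((5/2 + 3) - 3)))) - 1*40164 = (-9 + 76*(-2*(1 + (11/2 - 3)))) - 40164 = (-9 + 76*(-2*(1 + 5/2))) - 40164 = (-9 + 76*(-2*7/2)) - 40164 = (-9 + 76*(-7)) - 40164 = (-9 - 532) - 40164 = -541 - 40164 = -40705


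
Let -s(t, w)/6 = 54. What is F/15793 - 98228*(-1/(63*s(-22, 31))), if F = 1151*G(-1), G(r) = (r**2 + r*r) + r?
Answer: -381955148/80591679 ≈ -4.7394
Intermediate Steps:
G(r) = r + 2*r**2 (G(r) = (r**2 + r**2) + r = 2*r**2 + r = r + 2*r**2)
s(t, w) = -324 (s(t, w) = -6*54 = -324)
F = 1151 (F = 1151*(-(1 + 2*(-1))) = 1151*(-(1 - 2)) = 1151*(-1*(-1)) = 1151*1 = 1151)
F/15793 - 98228*(-1/(63*s(-22, 31))) = 1151/15793 - 98228/((-63*(-324))) = 1151*(1/15793) - 98228/20412 = 1151/15793 - 98228*1/20412 = 1151/15793 - 24557/5103 = -381955148/80591679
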